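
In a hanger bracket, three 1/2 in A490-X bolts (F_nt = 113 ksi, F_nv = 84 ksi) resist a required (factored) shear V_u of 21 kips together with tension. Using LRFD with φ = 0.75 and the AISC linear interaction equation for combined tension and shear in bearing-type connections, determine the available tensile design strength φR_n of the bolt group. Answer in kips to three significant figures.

A_b = π·0.5²/4 = 0.1963 in²; f_rv = 21 / (3 × 0.1963) = 35.65 ksi.
F'_nt = 1.3 F_nt − (F_nt / φF_nv) f_rv = 1.3·113 − (113/(0.75·84))·35.65 = 82.96 ksi, capped at F_nt → F'_nt = 82.96 ksi.
R_n = F'_nt · A_b · n = 82.96 × 0.1963 × 3 = 48.86 kips.
Design strength φR_n = 0.75 × 48.86 = 36.6 kips.

36.6 kips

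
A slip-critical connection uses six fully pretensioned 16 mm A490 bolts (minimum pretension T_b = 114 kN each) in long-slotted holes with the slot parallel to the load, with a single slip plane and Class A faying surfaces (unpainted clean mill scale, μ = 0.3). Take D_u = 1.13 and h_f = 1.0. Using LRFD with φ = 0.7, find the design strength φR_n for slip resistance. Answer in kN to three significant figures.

162 kN

R_n = μ · D_u · h_f · T_b · n_s · n_b = 0.3 × 1.13 × 1.0 × 114 × 1 × 6 = 231.9 kN.
Design strength φR_n = 0.7 × 231.9 = 162 kN.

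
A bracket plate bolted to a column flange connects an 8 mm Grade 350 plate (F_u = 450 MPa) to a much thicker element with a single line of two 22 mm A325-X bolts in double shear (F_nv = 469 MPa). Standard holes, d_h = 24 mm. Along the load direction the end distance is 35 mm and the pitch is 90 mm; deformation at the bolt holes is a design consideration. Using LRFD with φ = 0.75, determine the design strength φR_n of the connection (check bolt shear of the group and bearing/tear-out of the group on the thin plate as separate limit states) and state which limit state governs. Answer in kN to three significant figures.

Bolt shear: A_b = π·22²/4 = 380.1 mm²; R_n = 469 × 380.1 × 2 × 2 / 1000 = 713.1 kN → 0.75 × 713.1 = 535 kN.
Bearing (1.2 l_c t F_u ≤ 2.4 d t F_u): upper limit = 2.4·22·8·450 / 1000 = 190.1 kN.
  Edge l_c = 35 − 24/2 = 23 → r_n = 99.36 kN; interior l_c = 90 − 24 = 66 → r_n = 190.1 kN.
  R_n,bearing = 1·99.36 + 1·190.1 = 289.4 kN → 0.75 × 289.4 = 217 kN.
Bearing governs: 217 kN.

217 kN (bearing governs)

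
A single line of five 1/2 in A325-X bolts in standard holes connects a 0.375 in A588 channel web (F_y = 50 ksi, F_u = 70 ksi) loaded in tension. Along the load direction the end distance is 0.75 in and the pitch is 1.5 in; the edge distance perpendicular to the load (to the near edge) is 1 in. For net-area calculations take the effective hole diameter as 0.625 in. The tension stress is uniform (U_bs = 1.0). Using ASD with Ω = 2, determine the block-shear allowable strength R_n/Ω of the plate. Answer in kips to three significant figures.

40 kips

Shear plane L_v = 0.75 + 4·1.5 = 6.75 in; A_gv = 6.75 × 0.375 = 2.531 in².
A_nv = (6.75 − 4.5·0.625) × 0.375 = 1.477 in².
A_nt = (1 − 0.5·0.625) × 0.375 = 0.2578 in².
0.6 F_u A_nv = 62.02 kips; 0.6 F_y A_gv = 75.94 kips → shear rupture governs the shear term.
R_n = 62.02 + 1.0 × 70 × 0.2578 = 80.06 kips.
Allowable strength R_n/Ω = 80.06 / 2 = 40 kips.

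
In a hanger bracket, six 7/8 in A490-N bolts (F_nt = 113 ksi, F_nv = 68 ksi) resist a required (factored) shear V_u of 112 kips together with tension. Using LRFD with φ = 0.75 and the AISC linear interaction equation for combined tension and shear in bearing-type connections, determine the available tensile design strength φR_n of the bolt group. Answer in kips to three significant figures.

211 kips

A_b = π·0.875²/4 = 0.6013 in²; f_rv = 112 / (6 × 0.6013) = 31.04 ksi.
F'_nt = 1.3 F_nt − (F_nt / φF_nv) f_rv = 1.3·113 − (113/(0.75·68))·31.04 = 78.12 ksi, capped at F_nt → F'_nt = 78.12 ksi.
R_n = F'_nt · A_b · n = 78.12 × 0.6013 × 6 = 281.8 kips.
Design strength φR_n = 0.75 × 281.8 = 211 kips.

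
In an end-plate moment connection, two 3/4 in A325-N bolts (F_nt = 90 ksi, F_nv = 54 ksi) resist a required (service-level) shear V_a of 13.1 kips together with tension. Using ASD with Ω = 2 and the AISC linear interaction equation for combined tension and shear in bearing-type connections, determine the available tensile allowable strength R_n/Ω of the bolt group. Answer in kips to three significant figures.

A_b = π·0.75²/4 = 0.4418 in²; f_rv = 13.1 / (2 × 0.4418) = 14.83 ksi.
F'_nt = 1.3 F_nt − (Ω F_nt / F_nv) f_rv = 1.3·90 − (2·90/54)·14.83 = 67.58 ksi, capped at F_nt → F'_nt = 67.58 ksi.
R_n = F'_nt · A_b · n = 67.58 × 0.4418 × 2 = 59.71 kips.
Allowable strength R_n/Ω = 59.71 / 2 = 29.9 kips.

29.9 kips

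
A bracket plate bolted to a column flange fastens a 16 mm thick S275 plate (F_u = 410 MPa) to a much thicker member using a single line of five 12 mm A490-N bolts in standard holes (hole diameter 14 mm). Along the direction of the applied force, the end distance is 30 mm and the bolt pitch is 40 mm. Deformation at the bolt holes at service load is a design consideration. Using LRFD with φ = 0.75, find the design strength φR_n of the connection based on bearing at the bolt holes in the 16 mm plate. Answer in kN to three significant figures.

Per bolt r_n = 1.2 l_c t F_u ≤ 2.4 d t F_u; upper limit = 2.4 × 12 × 16 × 410 / 1000 = 188.9 kN.
Edge bolt: l_c = 30 − 14/2 = 23 mm → 1.2 × 23 × 16 × 410 / 1000 = 181.1 → r_n = 181.1 kN.
Interior bolts: l_c = 40 − 14 = 26 mm → 1.2 × 26 × 16 × 410 / 1000 = 204.7 → r_n = 188.9 kN.
R_n = 1 × 181.1 + 4 × 188.9 = 936.8 kN.
Design strength φR_n = 0.75 × 936.8 = 703 kN.

703 kN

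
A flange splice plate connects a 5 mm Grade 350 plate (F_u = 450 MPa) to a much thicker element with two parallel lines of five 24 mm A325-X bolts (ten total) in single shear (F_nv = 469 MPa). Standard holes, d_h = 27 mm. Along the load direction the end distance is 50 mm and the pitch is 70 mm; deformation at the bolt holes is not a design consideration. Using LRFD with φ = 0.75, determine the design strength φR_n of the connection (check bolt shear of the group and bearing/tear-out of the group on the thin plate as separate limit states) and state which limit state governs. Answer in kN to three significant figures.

1060 kN (bearing governs)

Bolt shear: A_b = π·24²/4 = 452.4 mm²; R_n = 469 × 452.4 × 10 × 1 / 1000 = 2122 kN → 0.75 × 2122 = 1590 kN.
Bearing (1.5 l_c t F_u ≤ 3.0 d t F_u): upper limit = 3.0·24·5·450 / 1000 = 162 kN.
  Edge l_c = 50 − 27/2 = 36.5 → r_n = 123.2 kN; interior l_c = 70 − 27 = 43 → r_n = 145.1 kN.
  R_n,bearing = 2·123.2 + 8·145.1 = 1407 kN → 0.75 × 1407 = 1060 kN.
Bearing governs: 1060 kN.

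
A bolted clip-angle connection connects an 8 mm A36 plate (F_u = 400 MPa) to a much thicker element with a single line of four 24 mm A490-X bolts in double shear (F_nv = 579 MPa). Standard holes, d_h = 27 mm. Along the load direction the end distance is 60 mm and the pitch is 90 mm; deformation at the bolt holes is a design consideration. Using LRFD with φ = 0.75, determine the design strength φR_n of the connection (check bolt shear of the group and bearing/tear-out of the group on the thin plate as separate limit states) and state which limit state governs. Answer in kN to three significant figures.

549 kN (bearing governs)

Bolt shear: A_b = π·24²/4 = 452.4 mm²; R_n = 579 × 452.4 × 4 × 2 / 1000 = 2095 kN → 0.75 × 2095 = 1570 kN.
Bearing (1.2 l_c t F_u ≤ 2.4 d t F_u): upper limit = 2.4·24·8·400 / 1000 = 184.3 kN.
  Edge l_c = 60 − 27/2 = 46.5 → r_n = 178.6 kN; interior l_c = 90 − 27 = 63 → r_n = 184.3 kN.
  R_n,bearing = 1·178.6 + 3·184.3 = 731.5 kN → 0.75 × 731.5 = 549 kN.
Bearing governs: 549 kN.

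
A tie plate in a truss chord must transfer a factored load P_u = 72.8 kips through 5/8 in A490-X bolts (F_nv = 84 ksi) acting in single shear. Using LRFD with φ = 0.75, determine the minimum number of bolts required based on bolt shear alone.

4 bolts

A_b = π·0.625²/4 = 0.3068 in².
Per-bolt design strength φR_n = 0.75 × 84 × 0.3068 × 1 = 19.33 kips.
n ≥ 72.8 / 19.33 = 3.767 → use 4 bolts.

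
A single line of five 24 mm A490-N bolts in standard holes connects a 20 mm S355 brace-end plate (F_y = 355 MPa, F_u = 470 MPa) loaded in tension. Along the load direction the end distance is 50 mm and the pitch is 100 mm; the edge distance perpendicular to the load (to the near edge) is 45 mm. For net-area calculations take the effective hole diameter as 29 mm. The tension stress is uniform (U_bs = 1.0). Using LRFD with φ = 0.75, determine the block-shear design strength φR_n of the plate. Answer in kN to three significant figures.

Shear plane L_v = 50 + 4·100 = 450 mm; A_gv = 450 × 20 = 9000 mm².
A_nv = (450 − 4.5·29) × 20 = 6390 mm².
A_nt = (45 − 0.5·29) × 20 = 610 mm².
0.6 F_u A_nv = 1802 kN; 0.6 F_y A_gv = 1917 kN → shear rupture governs the shear term.
R_n = 1802 + 1.0 × 470 × 610 / 1000 = 2089 kN.
Design strength φR_n = 0.75 × 2089 = 1570 kN.

1570 kN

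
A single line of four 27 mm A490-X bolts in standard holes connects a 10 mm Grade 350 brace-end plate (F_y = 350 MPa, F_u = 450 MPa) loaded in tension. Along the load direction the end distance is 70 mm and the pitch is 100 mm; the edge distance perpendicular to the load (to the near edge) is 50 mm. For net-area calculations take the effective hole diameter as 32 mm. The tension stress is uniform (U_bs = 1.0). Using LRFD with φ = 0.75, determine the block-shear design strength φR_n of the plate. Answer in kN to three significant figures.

Shear plane L_v = 70 + 3·100 = 370 mm; A_gv = 370 × 10 = 3700 mm².
A_nv = (370 − 3.5·32) × 10 = 2580 mm².
A_nt = (50 − 0.5·32) × 10 = 340 mm².
0.6 F_u A_nv = 696.6 kN; 0.6 F_y A_gv = 777 kN → shear rupture governs the shear term.
R_n = 696.6 + 1.0 × 450 × 340 / 1000 = 849.6 kN.
Design strength φR_n = 0.75 × 849.6 = 637 kN.

637 kN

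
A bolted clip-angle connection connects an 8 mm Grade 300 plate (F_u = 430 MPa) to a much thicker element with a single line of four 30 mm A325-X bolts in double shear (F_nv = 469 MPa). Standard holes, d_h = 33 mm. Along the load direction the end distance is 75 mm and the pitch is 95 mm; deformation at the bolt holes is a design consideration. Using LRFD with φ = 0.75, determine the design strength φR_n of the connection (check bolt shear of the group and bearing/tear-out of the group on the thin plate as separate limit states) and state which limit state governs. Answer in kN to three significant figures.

Bolt shear: A_b = π·30²/4 = 706.9 mm²; R_n = 469 × 706.9 × 4 × 2 / 1000 = 2652 kN → 0.75 × 2652 = 1990 kN.
Bearing (1.2 l_c t F_u ≤ 2.4 d t F_u): upper limit = 2.4·30·8·430 / 1000 = 247.7 kN.
  Edge l_c = 75 − 33/2 = 58.5 → r_n = 241.5 kN; interior l_c = 95 − 33 = 62 → r_n = 247.7 kN.
  R_n,bearing = 1·241.5 + 3·247.7 = 984.5 kN → 0.75 × 984.5 = 738 kN.
Bearing governs: 738 kN.

738 kN (bearing governs)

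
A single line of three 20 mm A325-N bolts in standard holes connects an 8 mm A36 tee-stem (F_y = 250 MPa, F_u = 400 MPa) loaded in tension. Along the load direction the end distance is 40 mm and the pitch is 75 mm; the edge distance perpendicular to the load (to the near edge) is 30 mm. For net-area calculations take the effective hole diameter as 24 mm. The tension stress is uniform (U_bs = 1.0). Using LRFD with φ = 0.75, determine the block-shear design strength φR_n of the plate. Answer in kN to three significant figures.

214 kN

Shear plane L_v = 40 + 2·75 = 190 mm; A_gv = 190 × 8 = 1520 mm².
A_nv = (190 − 2.5·24) × 8 = 1040 mm².
A_nt = (30 − 0.5·24) × 8 = 144 mm².
0.6 F_u A_nv = 249.6 kN; 0.6 F_y A_gv = 228 kN → shear yielding governs the shear term.
R_n = 228 + 1.0 × 400 × 144 / 1000 = 285.6 kN.
Design strength φR_n = 0.75 × 285.6 = 214 kN.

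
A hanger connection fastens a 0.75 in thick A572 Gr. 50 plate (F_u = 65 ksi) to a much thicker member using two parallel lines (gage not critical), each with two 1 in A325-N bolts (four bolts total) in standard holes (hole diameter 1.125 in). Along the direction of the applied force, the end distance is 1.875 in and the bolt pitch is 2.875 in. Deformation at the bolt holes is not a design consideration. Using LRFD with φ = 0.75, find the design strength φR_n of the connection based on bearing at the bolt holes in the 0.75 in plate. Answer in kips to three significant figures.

Per bolt r_n = 1.5 l_c t F_u ≤ 3.0 d t F_u; upper limit = 3.0 × 1 × 0.75 × 65 = 146.2 kips.
Edge bolt: l_c = 1.875 − 1.125/2 = 1.312 in → 1.5 × 1.312 × 0.75 × 65 = 95.98 → r_n = 95.98 kips.
Interior bolts: l_c = 2.875 − 1.125 = 1.75 in → 1.5 × 1.75 × 0.75 × 65 = 128 → r_n = 128 kips.
R_n = 2 × 95.98 + 2 × 128 = 447.9 kips.
Design strength φR_n = 0.75 × 447.9 = 336 kips.

336 kips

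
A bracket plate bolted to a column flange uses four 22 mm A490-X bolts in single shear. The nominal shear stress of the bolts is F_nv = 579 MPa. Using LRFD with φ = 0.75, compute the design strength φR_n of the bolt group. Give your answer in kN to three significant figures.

A_b = π × 22² / 4 = 380.1 mm².
R_n = F_nv · A_b · n · n_s = 579 × 380.1 × 4 × 1 / 1000 = 880.4 kN.
Design strength φR_n = 0.75 × 880.4 = 660 kN.

660 kN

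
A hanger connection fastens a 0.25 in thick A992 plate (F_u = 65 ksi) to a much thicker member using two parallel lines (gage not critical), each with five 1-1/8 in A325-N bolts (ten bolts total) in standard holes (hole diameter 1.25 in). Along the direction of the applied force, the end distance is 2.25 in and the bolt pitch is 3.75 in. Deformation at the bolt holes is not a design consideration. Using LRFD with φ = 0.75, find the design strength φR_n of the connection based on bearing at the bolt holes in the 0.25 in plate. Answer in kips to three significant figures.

388 kips

Per bolt r_n = 1.5 l_c t F_u ≤ 3.0 d t F_u; upper limit = 3.0 × 1.125 × 0.25 × 65 = 54.84 kips.
Edge bolt: l_c = 2.25 − 1.25/2 = 1.625 in → 1.5 × 1.625 × 0.25 × 65 = 39.61 → r_n = 39.61 kips.
Interior bolts: l_c = 3.75 − 1.25 = 2.5 in → 1.5 × 2.5 × 0.25 × 65 = 60.94 → r_n = 54.84 kips.
R_n = 2 × 39.61 + 8 × 54.84 = 518 kips.
Design strength φR_n = 0.75 × 518 = 388 kips.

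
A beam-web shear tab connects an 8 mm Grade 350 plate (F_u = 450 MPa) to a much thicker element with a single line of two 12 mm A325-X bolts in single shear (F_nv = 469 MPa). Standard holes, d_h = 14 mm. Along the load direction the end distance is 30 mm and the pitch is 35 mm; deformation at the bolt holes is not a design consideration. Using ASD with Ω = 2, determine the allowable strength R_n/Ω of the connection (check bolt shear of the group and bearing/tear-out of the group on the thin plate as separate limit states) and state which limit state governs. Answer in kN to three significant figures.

Bolt shear: A_b = π·12²/4 = 113.1 mm²; R_n = 469 × 113.1 × 2 × 1 / 1000 = 106.1 kN → 106.1 / 2 = 53 kN.
Bearing (1.5 l_c t F_u ≤ 3.0 d t F_u): upper limit = 3.0·12·8·450 / 1000 = 129.6 kN.
  Edge l_c = 30 − 14/2 = 23 → r_n = 124.2 kN; interior l_c = 35 − 14 = 21 → r_n = 113.4 kN.
  R_n,bearing = 1·124.2 + 1·113.4 = 237.6 kN → 237.6 / 2 = 119 kN.
Bolt shear governs: 53 kN.

53 kN (bolt shear governs)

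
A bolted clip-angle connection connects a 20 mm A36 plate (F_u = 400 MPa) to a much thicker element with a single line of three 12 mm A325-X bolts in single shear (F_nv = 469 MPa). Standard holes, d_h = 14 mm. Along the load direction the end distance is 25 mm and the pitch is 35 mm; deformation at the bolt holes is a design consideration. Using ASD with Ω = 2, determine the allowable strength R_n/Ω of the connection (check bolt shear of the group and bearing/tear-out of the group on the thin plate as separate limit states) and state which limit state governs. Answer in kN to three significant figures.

Bolt shear: A_b = π·12²/4 = 113.1 mm²; R_n = 469 × 113.1 × 3 × 1 / 1000 = 159.1 kN → 159.1 / 2 = 79.6 kN.
Bearing (1.2 l_c t F_u ≤ 2.4 d t F_u): upper limit = 2.4·12·20·400 / 1000 = 230.4 kN.
  Edge l_c = 25 − 14/2 = 18 → r_n = 172.8 kN; interior l_c = 35 − 14 = 21 → r_n = 201.6 kN.
  R_n,bearing = 1·172.8 + 2·201.6 = 576 kN → 576 / 2 = 288 kN.
Bolt shear governs: 79.6 kN.

79.6 kN (bolt shear governs)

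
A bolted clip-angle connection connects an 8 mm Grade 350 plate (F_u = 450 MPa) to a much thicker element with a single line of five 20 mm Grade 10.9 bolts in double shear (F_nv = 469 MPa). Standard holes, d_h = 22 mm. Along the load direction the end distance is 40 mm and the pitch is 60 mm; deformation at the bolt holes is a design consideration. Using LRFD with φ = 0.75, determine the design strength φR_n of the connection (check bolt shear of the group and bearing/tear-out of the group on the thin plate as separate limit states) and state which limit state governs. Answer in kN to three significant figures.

Bolt shear: A_b = π·20²/4 = 314.2 mm²; R_n = 469 × 314.2 × 5 × 2 / 1000 = 1473 kN → 0.75 × 1473 = 1110 kN.
Bearing (1.2 l_c t F_u ≤ 2.4 d t F_u): upper limit = 2.4·20·8·450 / 1000 = 172.8 kN.
  Edge l_c = 40 − 22/2 = 29 → r_n = 125.3 kN; interior l_c = 60 − 22 = 38 → r_n = 164.2 kN.
  R_n,bearing = 1·125.3 + 4·164.2 = 781.9 kN → 0.75 × 781.9 = 586 kN.
Bearing governs: 586 kN.

586 kN (bearing governs)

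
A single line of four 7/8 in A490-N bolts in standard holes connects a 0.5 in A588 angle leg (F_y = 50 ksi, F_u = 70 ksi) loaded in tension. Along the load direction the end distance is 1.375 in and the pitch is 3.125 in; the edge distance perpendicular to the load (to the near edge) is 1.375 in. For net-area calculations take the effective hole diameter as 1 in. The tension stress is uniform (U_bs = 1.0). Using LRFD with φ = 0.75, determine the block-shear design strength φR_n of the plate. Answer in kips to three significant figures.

137 kips

Shear plane L_v = 1.375 + 3·3.125 = 10.75 in; A_gv = 10.75 × 0.5 = 5.375 in².
A_nv = (10.75 − 3.5·1) × 0.5 = 3.625 in².
A_nt = (1.375 − 0.5·1) × 0.5 = 0.4375 in².
0.6 F_u A_nv = 152.2 kips; 0.6 F_y A_gv = 161.2 kips → shear rupture governs the shear term.
R_n = 152.2 + 1.0 × 70 × 0.4375 = 182.9 kips.
Design strength φR_n = 0.75 × 182.9 = 137 kips.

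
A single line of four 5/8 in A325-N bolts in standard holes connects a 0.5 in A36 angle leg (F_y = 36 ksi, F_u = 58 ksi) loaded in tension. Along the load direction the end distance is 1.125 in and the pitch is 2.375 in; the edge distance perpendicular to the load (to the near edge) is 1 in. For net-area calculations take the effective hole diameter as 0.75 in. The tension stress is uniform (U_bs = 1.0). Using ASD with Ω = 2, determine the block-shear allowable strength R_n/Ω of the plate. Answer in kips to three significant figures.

Shear plane L_v = 1.125 + 3·2.375 = 8.25 in; A_gv = 8.25 × 0.5 = 4.125 in².
A_nv = (8.25 − 3.5·0.75) × 0.5 = 2.812 in².
A_nt = (1 − 0.5·0.75) × 0.5 = 0.3125 in².
0.6 F_u A_nv = 97.87 kips; 0.6 F_y A_gv = 89.1 kips → shear yielding governs the shear term.
R_n = 89.1 + 1.0 × 58 × 0.3125 = 107.2 kips.
Allowable strength R_n/Ω = 107.2 / 2 = 53.6 kips.

53.6 kips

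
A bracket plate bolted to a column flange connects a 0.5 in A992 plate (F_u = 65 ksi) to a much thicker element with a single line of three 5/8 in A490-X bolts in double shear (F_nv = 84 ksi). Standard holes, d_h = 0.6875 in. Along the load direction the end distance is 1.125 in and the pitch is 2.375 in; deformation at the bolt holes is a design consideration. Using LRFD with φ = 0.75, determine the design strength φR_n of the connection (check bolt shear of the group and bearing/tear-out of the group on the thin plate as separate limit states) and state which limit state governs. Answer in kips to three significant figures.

96 kips (bearing governs)

Bolt shear: A_b = π·0.625²/4 = 0.3068 in²; R_n = 84 × 0.3068 × 3 × 2 = 154.6 kips → 0.75 × 154.6 = 116 kips.
Bearing (1.2 l_c t F_u ≤ 2.4 d t F_u): upper limit = 2.4·0.625·0.5·65 = 48.75 kips.
  Edge l_c = 1.125 − 0.6875/2 = 0.7812 → r_n = 30.47 kips; interior l_c = 2.375 − 0.6875 = 1.688 → r_n = 48.75 kips.
  R_n,bearing = 1·30.47 + 2·48.75 = 128 kips → 0.75 × 128 = 96 kips.
Bearing governs: 96 kips.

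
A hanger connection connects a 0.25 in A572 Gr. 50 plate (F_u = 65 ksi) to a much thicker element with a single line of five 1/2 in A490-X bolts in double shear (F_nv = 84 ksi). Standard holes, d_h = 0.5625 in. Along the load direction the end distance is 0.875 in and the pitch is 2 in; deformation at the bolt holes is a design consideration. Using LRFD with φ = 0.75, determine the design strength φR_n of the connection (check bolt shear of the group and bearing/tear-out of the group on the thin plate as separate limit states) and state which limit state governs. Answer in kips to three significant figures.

Bolt shear: A_b = π·0.5²/4 = 0.1963 in²; R_n = 84 × 0.1963 × 5 × 2 = 164.9 kips → 0.75 × 164.9 = 124 kips.
Bearing (1.2 l_c t F_u ≤ 2.4 d t F_u): upper limit = 2.4·0.5·0.25·65 = 19.5 kips.
  Edge l_c = 0.875 − 0.5625/2 = 0.5938 → r_n = 11.58 kips; interior l_c = 2 − 0.5625 = 1.438 → r_n = 19.5 kips.
  R_n,bearing = 1·11.58 + 4·19.5 = 89.58 kips → 0.75 × 89.58 = 67.2 kips.
Bearing governs: 67.2 kips.

67.2 kips (bearing governs)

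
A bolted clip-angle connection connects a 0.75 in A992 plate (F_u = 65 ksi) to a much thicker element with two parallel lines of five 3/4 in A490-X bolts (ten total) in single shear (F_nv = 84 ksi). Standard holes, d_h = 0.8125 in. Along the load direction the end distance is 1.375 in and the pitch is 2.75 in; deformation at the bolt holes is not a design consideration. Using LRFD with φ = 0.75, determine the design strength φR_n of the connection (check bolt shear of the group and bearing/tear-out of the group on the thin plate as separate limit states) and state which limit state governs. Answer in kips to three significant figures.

Bolt shear: A_b = π·0.75²/4 = 0.4418 in²; R_n = 84 × 0.4418 × 10 × 1 = 371.1 kips → 0.75 × 371.1 = 278 kips.
Bearing (1.5 l_c t F_u ≤ 3.0 d t F_u): upper limit = 3.0·0.75·0.75·65 = 109.7 kips.
  Edge l_c = 1.375 − 0.8125/2 = 0.9688 → r_n = 70.84 kips; interior l_c = 2.75 − 0.8125 = 1.938 → r_n = 109.7 kips.
  R_n,bearing = 2·70.84 + 8·109.7 = 1019 kips → 0.75 × 1019 = 764 kips.
Bolt shear governs: 278 kips.

278 kips (bolt shear governs)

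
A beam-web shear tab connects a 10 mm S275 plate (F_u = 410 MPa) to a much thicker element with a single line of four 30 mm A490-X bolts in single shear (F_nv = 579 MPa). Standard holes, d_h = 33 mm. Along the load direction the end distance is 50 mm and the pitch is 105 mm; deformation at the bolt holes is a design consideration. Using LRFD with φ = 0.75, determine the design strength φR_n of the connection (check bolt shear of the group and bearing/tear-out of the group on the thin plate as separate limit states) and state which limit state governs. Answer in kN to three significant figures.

788 kN (bearing governs)

Bolt shear: A_b = π·30²/4 = 706.9 mm²; R_n = 579 × 706.9 × 4 × 1 / 1000 = 1637 kN → 0.75 × 1637 = 1230 kN.
Bearing (1.2 l_c t F_u ≤ 2.4 d t F_u): upper limit = 2.4·30·10·410 / 1000 = 295.2 kN.
  Edge l_c = 50 − 33/2 = 33.5 → r_n = 164.8 kN; interior l_c = 105 − 33 = 72 → r_n = 295.2 kN.
  R_n,bearing = 1·164.8 + 3·295.2 = 1050 kN → 0.75 × 1050 = 788 kN.
Bearing governs: 788 kN.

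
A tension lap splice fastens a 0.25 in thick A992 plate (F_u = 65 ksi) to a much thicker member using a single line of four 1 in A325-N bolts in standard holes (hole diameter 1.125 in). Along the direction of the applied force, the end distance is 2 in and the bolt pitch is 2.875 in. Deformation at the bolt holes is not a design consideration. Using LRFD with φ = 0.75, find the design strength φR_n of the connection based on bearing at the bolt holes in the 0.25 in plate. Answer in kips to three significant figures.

Per bolt r_n = 1.5 l_c t F_u ≤ 3.0 d t F_u; upper limit = 3.0 × 1 × 0.25 × 65 = 48.75 kips.
Edge bolt: l_c = 2 − 1.125/2 = 1.438 in → 1.5 × 1.438 × 0.25 × 65 = 35.04 → r_n = 35.04 kips.
Interior bolts: l_c = 2.875 − 1.125 = 1.75 in → 1.5 × 1.75 × 0.25 × 65 = 42.66 → r_n = 42.66 kips.
R_n = 1 × 35.04 + 3 × 42.66 = 163 kips.
Design strength φR_n = 0.75 × 163 = 122 kips.

122 kips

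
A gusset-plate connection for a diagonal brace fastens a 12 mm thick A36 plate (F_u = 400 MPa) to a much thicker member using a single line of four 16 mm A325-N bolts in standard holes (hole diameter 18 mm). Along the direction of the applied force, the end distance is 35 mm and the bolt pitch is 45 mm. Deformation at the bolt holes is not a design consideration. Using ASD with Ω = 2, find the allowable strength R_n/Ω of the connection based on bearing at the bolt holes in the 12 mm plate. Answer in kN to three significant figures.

Per bolt r_n = 1.5 l_c t F_u ≤ 3.0 d t F_u; upper limit = 3.0 × 16 × 12 × 400 / 1000 = 230.4 kN.
Edge bolt: l_c = 35 − 18/2 = 26 mm → 1.5 × 26 × 12 × 400 / 1000 = 187.2 → r_n = 187.2 kN.
Interior bolts: l_c = 45 − 18 = 27 mm → 1.5 × 27 × 12 × 400 / 1000 = 194.4 → r_n = 194.4 kN.
R_n = 1 × 187.2 + 3 × 194.4 = 770.4 kN.
Allowable strength R_n/Ω = 770.4 / 2 = 385 kN.

385 kN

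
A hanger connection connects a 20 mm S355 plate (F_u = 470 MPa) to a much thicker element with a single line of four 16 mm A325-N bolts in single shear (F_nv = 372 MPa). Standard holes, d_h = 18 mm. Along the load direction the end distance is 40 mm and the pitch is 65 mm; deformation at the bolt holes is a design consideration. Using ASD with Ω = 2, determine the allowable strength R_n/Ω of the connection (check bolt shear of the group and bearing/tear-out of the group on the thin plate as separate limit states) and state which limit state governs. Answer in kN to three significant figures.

150 kN (bolt shear governs)

Bolt shear: A_b = π·16²/4 = 201.1 mm²; R_n = 372 × 201.1 × 4 × 1 / 1000 = 299.2 kN → 299.2 / 2 = 150 kN.
Bearing (1.2 l_c t F_u ≤ 2.4 d t F_u): upper limit = 2.4·16·20·470 / 1000 = 361 kN.
  Edge l_c = 40 − 18/2 = 31 → r_n = 349.7 kN; interior l_c = 65 − 18 = 47 → r_n = 361 kN.
  R_n,bearing = 1·349.7 + 3·361 = 1433 kN → 1433 / 2 = 716 kN.
Bolt shear governs: 150 kN.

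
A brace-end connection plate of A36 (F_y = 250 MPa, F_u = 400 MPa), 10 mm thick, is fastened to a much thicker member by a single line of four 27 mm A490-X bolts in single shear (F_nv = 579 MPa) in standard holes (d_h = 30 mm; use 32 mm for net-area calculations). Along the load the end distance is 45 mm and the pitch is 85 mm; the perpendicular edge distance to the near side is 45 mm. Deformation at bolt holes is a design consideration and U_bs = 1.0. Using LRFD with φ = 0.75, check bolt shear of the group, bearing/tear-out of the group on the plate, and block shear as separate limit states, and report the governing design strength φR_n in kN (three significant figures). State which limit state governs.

Bolt shear: A_b = π·27²/4 = 572.6 mm²; R_n = 579 × 572.6 × 4 × 1 / 1000 = 1326 kN → 0.75 × 1326 = 995 kN.
Bearing: edge l_c = 30, r_n = 144 kN; interior l_c = 55, r_n = 259.2 kN; R_n = 144 + 3·259.2 = 921.6 kN → 691 kN.
Block shear: A_gv = 3000, A_nv = 1880, A_nt = 290 mm²; R_n = min(0.6F_uA_nv, 0.6F_yA_gv) + U_bs·F_u·A_nt = 566 kN → 424 kN.
Block shear governs: 424 kN.

424 kN (block shear governs)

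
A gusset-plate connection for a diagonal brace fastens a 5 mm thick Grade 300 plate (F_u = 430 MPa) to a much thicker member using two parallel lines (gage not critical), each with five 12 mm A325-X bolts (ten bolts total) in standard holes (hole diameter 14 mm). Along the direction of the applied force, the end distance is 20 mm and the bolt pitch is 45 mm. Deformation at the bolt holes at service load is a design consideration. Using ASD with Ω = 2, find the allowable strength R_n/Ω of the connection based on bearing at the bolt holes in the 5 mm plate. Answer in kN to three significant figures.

281 kN

Per bolt r_n = 1.2 l_c t F_u ≤ 2.4 d t F_u; upper limit = 2.4 × 12 × 5 × 430 / 1000 = 61.92 kN.
Edge bolt: l_c = 20 − 14/2 = 13 mm → 1.2 × 13 × 5 × 430 / 1000 = 33.54 → r_n = 33.54 kN.
Interior bolts: l_c = 45 − 14 = 31 mm → 1.2 × 31 × 5 × 430 / 1000 = 79.98 → r_n = 61.92 kN.
R_n = 2 × 33.54 + 8 × 61.92 = 562.4 kN.
Allowable strength R_n/Ω = 562.4 / 2 = 281 kN.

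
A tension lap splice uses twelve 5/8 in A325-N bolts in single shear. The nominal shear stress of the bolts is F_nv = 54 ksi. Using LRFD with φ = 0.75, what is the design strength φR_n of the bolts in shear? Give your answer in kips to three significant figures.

A_b = π × 0.625² / 4 = 0.3068 in².
R_n = F_nv · A_b · n · n_s = 54 × 0.3068 × 12 × 1 = 198.8 kips.
Design strength φR_n = 0.75 × 198.8 = 149 kips.

149 kips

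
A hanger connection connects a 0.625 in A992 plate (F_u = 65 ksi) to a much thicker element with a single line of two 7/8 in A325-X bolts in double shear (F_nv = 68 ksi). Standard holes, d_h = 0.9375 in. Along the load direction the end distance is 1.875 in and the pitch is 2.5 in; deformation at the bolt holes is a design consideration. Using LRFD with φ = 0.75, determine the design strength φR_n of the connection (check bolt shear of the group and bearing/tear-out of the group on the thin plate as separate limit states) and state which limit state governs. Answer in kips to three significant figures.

Bolt shear: A_b = π·0.875²/4 = 0.6013 in²; R_n = 68 × 0.6013 × 2 × 2 = 163.6 kips → 0.75 × 163.6 = 123 kips.
Bearing (1.2 l_c t F_u ≤ 2.4 d t F_u): upper limit = 2.4·0.875·0.625·65 = 85.31 kips.
  Edge l_c = 1.875 − 0.9375/2 = 1.406 → r_n = 68.55 kips; interior l_c = 2.5 − 0.9375 = 1.562 → r_n = 76.17 kips.
  R_n,bearing = 1·68.55 + 1·76.17 = 144.7 kips → 0.75 × 144.7 = 109 kips.
Bearing governs: 109 kips.

109 kips (bearing governs)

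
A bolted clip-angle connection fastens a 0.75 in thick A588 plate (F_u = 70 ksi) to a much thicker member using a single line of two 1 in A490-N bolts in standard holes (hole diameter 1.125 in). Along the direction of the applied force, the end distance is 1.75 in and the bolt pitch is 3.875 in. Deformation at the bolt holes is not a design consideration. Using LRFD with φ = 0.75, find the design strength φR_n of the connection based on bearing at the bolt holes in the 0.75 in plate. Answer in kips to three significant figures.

Per bolt r_n = 1.5 l_c t F_u ≤ 3.0 d t F_u; upper limit = 3.0 × 1 × 0.75 × 70 = 157.5 kips.
Edge bolt: l_c = 1.75 − 1.125/2 = 1.188 in → 1.5 × 1.188 × 0.75 × 70 = 93.52 → r_n = 93.52 kips.
Interior bolts: l_c = 3.875 − 1.125 = 2.75 in → 1.5 × 2.75 × 0.75 × 70 = 216.6 → r_n = 157.5 kips.
R_n = 1 × 93.52 + 1 × 157.5 = 251 kips.
Design strength φR_n = 0.75 × 251 = 188 kips.

188 kips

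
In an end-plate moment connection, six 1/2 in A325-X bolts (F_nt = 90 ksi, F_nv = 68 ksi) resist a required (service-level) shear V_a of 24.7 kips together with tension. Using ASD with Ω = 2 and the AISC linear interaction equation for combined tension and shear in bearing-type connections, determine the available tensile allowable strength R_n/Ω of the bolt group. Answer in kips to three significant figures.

36.2 kips

A_b = π·0.5²/4 = 0.1963 in²; f_rv = 24.7 / (6 × 0.1963) = 20.97 ksi.
F'_nt = 1.3 F_nt − (Ω F_nt / F_nv) f_rv = 1.3·90 − (2·90/68)·20.97 = 61.5 ksi, capped at F_nt → F'_nt = 61.5 ksi.
R_n = F'_nt · A_b · n = 61.5 × 0.1963 × 6 = 72.46 kips.
Allowable strength R_n/Ω = 72.46 / 2 = 36.2 kips.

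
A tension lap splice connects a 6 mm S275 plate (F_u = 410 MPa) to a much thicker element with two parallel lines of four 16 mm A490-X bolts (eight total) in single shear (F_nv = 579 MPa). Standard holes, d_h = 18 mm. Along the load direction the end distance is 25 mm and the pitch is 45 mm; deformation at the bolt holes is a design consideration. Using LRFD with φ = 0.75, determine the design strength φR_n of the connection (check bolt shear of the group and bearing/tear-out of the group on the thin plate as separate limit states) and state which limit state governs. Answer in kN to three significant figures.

430 kN (bearing governs)

Bolt shear: A_b = π·16²/4 = 201.1 mm²; R_n = 579 × 201.1 × 8 × 1 / 1000 = 931.3 kN → 0.75 × 931.3 = 698 kN.
Bearing (1.2 l_c t F_u ≤ 2.4 d t F_u): upper limit = 2.4·16·6·410 / 1000 = 94.46 kN.
  Edge l_c = 25 − 18/2 = 16 → r_n = 47.23 kN; interior l_c = 45 − 18 = 27 → r_n = 79.7 kN.
  R_n,bearing = 2·47.23 + 6·79.7 = 572.7 kN → 0.75 × 572.7 = 430 kN.
Bearing governs: 430 kN.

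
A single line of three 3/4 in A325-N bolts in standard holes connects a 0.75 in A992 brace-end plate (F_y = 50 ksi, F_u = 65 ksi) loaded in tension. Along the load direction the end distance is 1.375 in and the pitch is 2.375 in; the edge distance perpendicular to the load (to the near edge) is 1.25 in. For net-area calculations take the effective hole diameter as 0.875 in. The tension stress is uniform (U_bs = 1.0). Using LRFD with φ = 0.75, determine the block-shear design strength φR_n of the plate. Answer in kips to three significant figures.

Shear plane L_v = 1.375 + 2·2.375 = 6.125 in; A_gv = 6.125 × 0.75 = 4.594 in².
A_nv = (6.125 − 2.5·0.875) × 0.75 = 2.953 in².
A_nt = (1.25 − 0.5·0.875) × 0.75 = 0.6094 in².
0.6 F_u A_nv = 115.2 kips; 0.6 F_y A_gv = 137.8 kips → shear rupture governs the shear term.
R_n = 115.2 + 1.0 × 65 × 0.6094 = 154.8 kips.
Design strength φR_n = 0.75 × 154.8 = 116 kips.

116 kips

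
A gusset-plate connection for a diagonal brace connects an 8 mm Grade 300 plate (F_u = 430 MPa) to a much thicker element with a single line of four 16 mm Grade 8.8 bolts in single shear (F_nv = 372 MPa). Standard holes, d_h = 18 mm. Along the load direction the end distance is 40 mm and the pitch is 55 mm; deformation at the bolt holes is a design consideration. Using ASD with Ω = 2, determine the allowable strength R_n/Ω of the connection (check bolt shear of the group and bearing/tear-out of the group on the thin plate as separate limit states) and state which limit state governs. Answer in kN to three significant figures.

150 kN (bolt shear governs)

Bolt shear: A_b = π·16²/4 = 201.1 mm²; R_n = 372 × 201.1 × 4 × 1 / 1000 = 299.2 kN → 299.2 / 2 = 150 kN.
Bearing (1.2 l_c t F_u ≤ 2.4 d t F_u): upper limit = 2.4·16·8·430 / 1000 = 132.1 kN.
  Edge l_c = 40 − 18/2 = 31 → r_n = 128 kN; interior l_c = 55 − 18 = 37 → r_n = 132.1 kN.
  R_n,bearing = 1·128 + 3·132.1 = 524.3 kN → 524.3 / 2 = 262 kN.
Bolt shear governs: 150 kN.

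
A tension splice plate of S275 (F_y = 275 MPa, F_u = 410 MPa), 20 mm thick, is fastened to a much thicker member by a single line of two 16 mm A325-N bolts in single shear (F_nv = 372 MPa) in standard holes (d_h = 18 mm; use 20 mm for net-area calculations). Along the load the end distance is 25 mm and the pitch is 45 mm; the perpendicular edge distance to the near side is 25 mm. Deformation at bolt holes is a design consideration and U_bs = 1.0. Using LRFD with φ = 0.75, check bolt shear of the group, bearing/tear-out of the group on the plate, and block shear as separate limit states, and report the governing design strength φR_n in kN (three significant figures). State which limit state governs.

Bolt shear: A_b = π·16²/4 = 201.1 mm²; R_n = 372 × 201.1 × 2 × 1 / 1000 = 149.6 kN → 0.75 × 149.6 = 112 kN.
Bearing: edge l_c = 16, r_n = 157.4 kN; interior l_c = 27, r_n = 265.7 kN; R_n = 157.4 + 1·265.7 = 423.1 kN → 317 kN.
Block shear: A_gv = 1400, A_nv = 800, A_nt = 300 mm²; R_n = min(0.6F_uA_nv, 0.6F_yA_gv) + U_bs·F_u·A_nt = 319.8 kN → 240 kN.
Bolt shear governs: 112 kN.

112 kN (bolt shear governs)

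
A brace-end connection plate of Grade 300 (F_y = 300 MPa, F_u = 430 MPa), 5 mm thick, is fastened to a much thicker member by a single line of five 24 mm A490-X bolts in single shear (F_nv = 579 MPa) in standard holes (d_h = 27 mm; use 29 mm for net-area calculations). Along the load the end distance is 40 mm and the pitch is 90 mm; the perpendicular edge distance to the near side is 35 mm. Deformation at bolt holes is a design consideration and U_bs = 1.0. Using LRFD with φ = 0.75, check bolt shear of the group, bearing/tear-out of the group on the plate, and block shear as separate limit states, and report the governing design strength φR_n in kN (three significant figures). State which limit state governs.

294 kN (block shear governs)

Bolt shear: A_b = π·24²/4 = 452.4 mm²; R_n = 579 × 452.4 × 5 × 1 / 1000 = 1310 kN → 0.75 × 1310 = 982 kN.
Bearing: edge l_c = 26.5, r_n = 68.37 kN; interior l_c = 63, r_n = 123.8 kN; R_n = 68.37 + 4·123.8 = 563.7 kN → 423 kN.
Block shear: A_gv = 2000, A_nv = 1348, A_nt = 102.5 mm²; R_n = min(0.6F_uA_nv, 0.6F_yA_gv) + U_bs·F_u·A_nt = 391.7 kN → 294 kN.
Block shear governs: 294 kN.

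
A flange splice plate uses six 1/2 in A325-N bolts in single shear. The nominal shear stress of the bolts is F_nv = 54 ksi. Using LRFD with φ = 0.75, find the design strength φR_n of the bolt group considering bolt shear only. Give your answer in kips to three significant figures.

A_b = π × 0.5² / 4 = 0.1963 in².
R_n = F_nv · A_b · n · n_s = 54 × 0.1963 × 6 × 1 = 63.62 kips.
Design strength φR_n = 0.75 × 63.62 = 47.7 kips.

47.7 kips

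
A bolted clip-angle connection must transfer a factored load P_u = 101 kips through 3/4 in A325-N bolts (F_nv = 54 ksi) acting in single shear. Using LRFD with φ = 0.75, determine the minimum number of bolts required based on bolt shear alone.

6 bolts

A_b = π·0.75²/4 = 0.4418 in².
Per-bolt design strength φR_n = 0.75 × 54 × 0.4418 × 1 = 17.89 kips.
n ≥ 101 / 17.89 = 5.645 → use 6 bolts.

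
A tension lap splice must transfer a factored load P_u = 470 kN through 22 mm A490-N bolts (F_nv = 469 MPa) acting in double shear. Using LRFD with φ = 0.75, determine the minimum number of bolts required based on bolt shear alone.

2 bolts

A_b = π·22²/4 = 380.1 mm².
Per-bolt design strength φR_n = 0.75 × 469 × 380.1 × 2 / 1000 = 267.4 kN.
n ≥ 470 / 267.4 = 1.758 → use 2 bolts.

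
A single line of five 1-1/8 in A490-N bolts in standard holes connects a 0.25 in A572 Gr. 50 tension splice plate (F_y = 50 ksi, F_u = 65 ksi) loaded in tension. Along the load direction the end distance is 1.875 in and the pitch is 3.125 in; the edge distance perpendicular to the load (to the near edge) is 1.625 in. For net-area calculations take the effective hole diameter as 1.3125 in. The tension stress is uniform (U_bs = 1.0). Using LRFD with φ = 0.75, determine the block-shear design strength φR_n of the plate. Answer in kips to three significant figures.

73.7 kips

Shear plane L_v = 1.875 + 4·3.125 = 14.38 in; A_gv = 14.38 × 0.25 = 3.594 in².
A_nv = (14.38 − 4.5·1.3125) × 0.25 = 2.117 in².
A_nt = (1.625 − 0.5·1.3125) × 0.25 = 0.2422 in².
0.6 F_u A_nv = 82.57 kips; 0.6 F_y A_gv = 107.8 kips → shear rupture governs the shear term.
R_n = 82.57 + 1.0 × 65 × 0.2422 = 98.31 kips.
Design strength φR_n = 0.75 × 98.31 = 73.7 kips.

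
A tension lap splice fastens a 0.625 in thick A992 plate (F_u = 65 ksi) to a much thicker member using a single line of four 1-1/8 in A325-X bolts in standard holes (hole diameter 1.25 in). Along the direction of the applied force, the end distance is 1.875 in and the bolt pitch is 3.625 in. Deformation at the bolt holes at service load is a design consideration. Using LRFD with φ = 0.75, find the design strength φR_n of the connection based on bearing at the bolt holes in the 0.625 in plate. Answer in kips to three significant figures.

Per bolt r_n = 1.2 l_c t F_u ≤ 2.4 d t F_u; upper limit = 2.4 × 1.125 × 0.625 × 65 = 109.7 kips.
Edge bolt: l_c = 1.875 − 1.25/2 = 1.25 in → 1.2 × 1.25 × 0.625 × 65 = 60.94 → r_n = 60.94 kips.
Interior bolts: l_c = 3.625 − 1.25 = 2.375 in → 1.2 × 2.375 × 0.625 × 65 = 115.8 → r_n = 109.7 kips.
R_n = 1 × 60.94 + 3 × 109.7 = 390 kips.
Design strength φR_n = 0.75 × 390 = 292 kips.

292 kips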